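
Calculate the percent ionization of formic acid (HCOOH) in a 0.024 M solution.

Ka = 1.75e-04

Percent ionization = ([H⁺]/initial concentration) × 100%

Using Ka equilibrium: x² + Ka×x - Ka×C = 0. Solving: [H⁺] = 1.9638e-03. Percent = (1.9638e-03/0.024) × 100

Percent ionization = 8.18%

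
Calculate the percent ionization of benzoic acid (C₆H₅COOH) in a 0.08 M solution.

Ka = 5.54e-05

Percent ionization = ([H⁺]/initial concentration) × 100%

Using Ka equilibrium: x² + Ka×x - Ka×C = 0. Solving: [H⁺] = 2.0777e-03. Percent = (2.0777e-03/0.08) × 100

Percent ionization = 2.6%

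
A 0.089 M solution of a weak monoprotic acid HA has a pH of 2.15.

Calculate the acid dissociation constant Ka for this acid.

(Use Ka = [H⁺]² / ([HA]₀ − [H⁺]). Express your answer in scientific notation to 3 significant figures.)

[H⁺] = 10^(−pH) = 10^(−2.15) = 7.079e-03 M. For HA ⇌ H⁺ + A⁻, Ka = [H⁺][A⁻]/[HA] = [H⁺]² / ([HA]₀ − [H⁺]) = (7.079e-03)² / (0.089 − 7.079e-03) = 6.12e-04.

K_a = 6.12e-04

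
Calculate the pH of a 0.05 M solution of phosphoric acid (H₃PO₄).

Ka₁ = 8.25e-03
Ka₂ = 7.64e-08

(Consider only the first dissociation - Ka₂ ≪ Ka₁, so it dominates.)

First dissociation dominates. From Ka₁ = [H⁺][HA⁻]/[H₂A], x² + Ka₁·x − Ka₁·C = 0 with C = 0.05 M and Ka₁ = 8.25e-03. Solving: [H⁺] = (−Ka₁ + √(Ka₁² + 4·Ka₁·C)) / 2 = 1.6600e-02 M. pH = -log(1.6600e-02) = 1.78.

pH = 1.78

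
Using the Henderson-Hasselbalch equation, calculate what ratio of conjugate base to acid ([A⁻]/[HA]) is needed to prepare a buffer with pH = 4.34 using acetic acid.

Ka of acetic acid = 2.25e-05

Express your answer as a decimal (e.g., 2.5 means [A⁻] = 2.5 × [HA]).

pKa = -log(2.25e-05) = 4.6478. pH = pKa + log([A⁻]/[HA]), so log([A⁻]/[HA]) = pH − pKa = 4.34 − 4.6478 = -0.3078. [A⁻]/[HA] = 10^(-0.3078) = 0.492

[A⁻]/[HA] = 0.492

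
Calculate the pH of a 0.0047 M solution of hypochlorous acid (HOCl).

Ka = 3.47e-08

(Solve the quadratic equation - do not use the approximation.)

x² + Ka×x - Ka×C = 0. Using quadratic formula: [H⁺] = 1.2753e-05

pH = 4.89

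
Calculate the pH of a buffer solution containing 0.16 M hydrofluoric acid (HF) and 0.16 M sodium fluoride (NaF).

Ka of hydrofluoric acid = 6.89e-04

pKa = -log(6.89e-04) = 3.16. pH = pKa + log([A⁻]/[HA]) = 3.16 + log(0.16/0.16)

pH = 3.16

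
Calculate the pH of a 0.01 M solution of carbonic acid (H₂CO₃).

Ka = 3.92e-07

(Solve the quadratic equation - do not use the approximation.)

x² + Ka×x - Ka×C = 0. Using quadratic formula: [H⁺] = 6.2414e-05

pH = 4.20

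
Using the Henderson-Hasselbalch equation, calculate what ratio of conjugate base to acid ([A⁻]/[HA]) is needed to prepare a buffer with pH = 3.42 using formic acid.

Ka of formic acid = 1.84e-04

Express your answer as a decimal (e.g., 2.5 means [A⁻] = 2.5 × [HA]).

pKa = -log(1.84e-04) = 3.7352. pH = pKa + log([A⁻]/[HA]), so log([A⁻]/[HA]) = pH − pKa = 3.42 − 3.7352 = -0.3152. [A⁻]/[HA] = 10^(-0.3152) = 0.484

[A⁻]/[HA] = 0.484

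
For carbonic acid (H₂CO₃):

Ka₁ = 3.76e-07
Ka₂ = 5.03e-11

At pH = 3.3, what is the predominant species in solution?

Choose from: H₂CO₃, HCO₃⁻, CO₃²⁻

pKa₁ = 6.42, pKa₂ = 10.30. For a polyprotic acid the predominant species crosses at each pKa: below pKa_n the protonated form dominates, above it the deprotonated form does. At pH = 3.3, the predominant species is H₂CO₃.

H₂CO₃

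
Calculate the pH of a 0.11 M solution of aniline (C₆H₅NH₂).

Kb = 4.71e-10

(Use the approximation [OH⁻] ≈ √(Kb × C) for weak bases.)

[OH⁻] = √(Kb × C) = √(4.71e-10 × 0.11) = 7.1979e-06. pOH = 5.14, pH = 14 - pOH

pH = 8.86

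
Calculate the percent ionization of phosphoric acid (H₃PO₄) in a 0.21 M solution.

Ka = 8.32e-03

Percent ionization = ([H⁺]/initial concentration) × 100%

Using Ka equilibrium: x² + Ka×x - Ka×C = 0. Solving: [H⁺] = 3.7846e-02. Percent = (3.7846e-02/0.21) × 100

Percent ionization = 18%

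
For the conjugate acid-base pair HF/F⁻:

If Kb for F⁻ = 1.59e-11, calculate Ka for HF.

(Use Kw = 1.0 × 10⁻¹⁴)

For a conjugate pair Ka × Kb = Kw, so Ka = Kw/Kb = 1.0 × 10⁻¹⁴ / 1.59e-11 = 6.29e-04.

K_a = 6.29e-04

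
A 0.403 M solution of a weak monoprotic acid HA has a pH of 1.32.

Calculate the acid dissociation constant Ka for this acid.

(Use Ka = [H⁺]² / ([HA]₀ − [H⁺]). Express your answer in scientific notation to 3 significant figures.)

[H⁺] = 10^(−pH) = 10^(−1.32) = 4.786e-02 M. For HA ⇌ H⁺ + A⁻, Ka = [H⁺][A⁻]/[HA] = [H⁺]² / ([HA]₀ − [H⁺]) = (4.786e-02)² / (0.403 − 4.786e-02) = 6.45e-03.

K_a = 6.45e-03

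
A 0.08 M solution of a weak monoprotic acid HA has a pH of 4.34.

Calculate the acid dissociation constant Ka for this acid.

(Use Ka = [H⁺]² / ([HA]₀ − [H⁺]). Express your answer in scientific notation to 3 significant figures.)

[H⁺] = 10^(−pH) = 10^(−4.34) = 4.571e-05 M. For HA ⇌ H⁺ + A⁻, Ka = [H⁺][A⁻]/[HA] = [H⁺]² / ([HA]₀ − [H⁺]) = (4.571e-05)² / (0.08 − 4.571e-05) = 2.61e-08.

K_a = 2.61e-08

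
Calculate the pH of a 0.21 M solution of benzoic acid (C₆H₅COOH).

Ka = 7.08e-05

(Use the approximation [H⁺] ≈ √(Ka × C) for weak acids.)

[H⁺] = √(Ka × C) = √(7.08e-05 × 0.21) = 3.8559e-03. pH = -log(3.8559e-03)

pH = 2.41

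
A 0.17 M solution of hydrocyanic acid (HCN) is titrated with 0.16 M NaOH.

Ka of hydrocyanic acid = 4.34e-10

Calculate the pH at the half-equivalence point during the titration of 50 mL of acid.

At half-equivalence [HA] = [A⁻], so Henderson-Hasselbalch gives pH = pKa = -log(4.34e-10) = 9.36.

pH = pKa = 9.36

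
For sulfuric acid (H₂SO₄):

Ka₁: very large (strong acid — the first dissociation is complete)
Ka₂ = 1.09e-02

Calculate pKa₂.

pKa₂ = -log(Ka₂) = -log(1.09e-02) = 1.96.

pK_{a2} = 1.96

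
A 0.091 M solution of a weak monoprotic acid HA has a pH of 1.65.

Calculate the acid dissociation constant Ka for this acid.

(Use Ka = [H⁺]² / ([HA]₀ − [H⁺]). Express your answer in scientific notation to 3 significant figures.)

[H⁺] = 10^(−pH) = 10^(−1.65) = 2.239e-02 M. For HA ⇌ H⁺ + A⁻, Ka = [H⁺][A⁻]/[HA] = [H⁺]² / ([HA]₀ − [H⁺]) = (2.239e-02)² / (0.091 − 2.239e-02) = 7.30e-03.

K_a = 7.30e-03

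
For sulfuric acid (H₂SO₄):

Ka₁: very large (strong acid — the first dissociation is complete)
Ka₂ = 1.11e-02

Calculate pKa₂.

pKa₂ = -log(Ka₂) = -log(1.11e-02) = 1.95.

pK_{a2} = 1.95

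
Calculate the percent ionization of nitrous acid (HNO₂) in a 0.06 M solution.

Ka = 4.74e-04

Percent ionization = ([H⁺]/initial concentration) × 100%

Using Ka equilibrium: x² + Ka×x - Ka×C = 0. Solving: [H⁺] = 5.1012e-03. Percent = (5.1012e-03/0.06) × 100

Percent ionization = 8.5%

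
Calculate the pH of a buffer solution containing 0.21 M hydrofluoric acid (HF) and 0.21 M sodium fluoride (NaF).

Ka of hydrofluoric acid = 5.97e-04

pKa = -log(5.97e-04) = 3.22. pH = pKa + log([A⁻]/[HA]) = 3.22 + log(0.21/0.21)

pH = 3.22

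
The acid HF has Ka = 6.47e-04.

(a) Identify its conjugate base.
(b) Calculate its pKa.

(a) The conjugate base is formed by removing one H⁺ from HF, giving F⁻. (b) pKa = -log(Ka) = -log(6.47e-04) = 3.19.

Conjugate base: F⁻; pK_a = 3.19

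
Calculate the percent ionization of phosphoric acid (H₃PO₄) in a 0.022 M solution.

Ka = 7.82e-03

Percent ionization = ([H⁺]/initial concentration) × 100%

Using Ka equilibrium: x² + Ka×x - Ka×C = 0. Solving: [H⁺] = 9.7768e-03. Percent = (9.7768e-03/0.022) × 100

Percent ionization = 44.4%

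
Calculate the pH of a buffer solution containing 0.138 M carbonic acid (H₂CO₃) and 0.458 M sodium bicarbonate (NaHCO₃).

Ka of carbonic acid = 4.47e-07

pKa = -log(4.47e-07) = 6.35. pH = pKa + log([A⁻]/[HA]) = 6.35 + log(0.458/0.138)

pH = 6.87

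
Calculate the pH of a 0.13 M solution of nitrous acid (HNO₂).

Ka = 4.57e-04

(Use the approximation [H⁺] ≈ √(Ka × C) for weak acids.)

[H⁺] = √(Ka × C) = √(4.57e-04 × 0.13) = 7.7078e-03. pH = -log(7.7078e-03)

pH = 2.11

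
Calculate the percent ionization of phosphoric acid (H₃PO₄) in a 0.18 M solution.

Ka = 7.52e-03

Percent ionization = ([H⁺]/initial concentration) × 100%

Using Ka equilibrium: x² + Ka×x - Ka×C = 0. Solving: [H⁺] = 3.3223e-02. Percent = (3.3223e-02/0.18) × 100

Percent ionization = 18.5%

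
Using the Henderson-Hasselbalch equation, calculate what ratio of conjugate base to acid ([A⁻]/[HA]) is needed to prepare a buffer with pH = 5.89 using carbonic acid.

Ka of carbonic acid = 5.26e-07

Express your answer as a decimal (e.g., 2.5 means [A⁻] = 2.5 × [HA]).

pKa = -log(5.26e-07) = 6.2790. pH = pKa + log([A⁻]/[HA]), so log([A⁻]/[HA]) = pH − pKa = 5.89 − 6.2790 = -0.3890. [A⁻]/[HA] = 10^(-0.3890) = 0.408

[A⁻]/[HA] = 0.408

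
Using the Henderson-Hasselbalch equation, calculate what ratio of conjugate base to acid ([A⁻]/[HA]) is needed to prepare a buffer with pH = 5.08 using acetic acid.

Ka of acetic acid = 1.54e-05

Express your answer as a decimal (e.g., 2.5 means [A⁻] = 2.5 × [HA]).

pKa = -log(1.54e-05) = 4.8125. pH = pKa + log([A⁻]/[HA]), so log([A⁻]/[HA]) = pH − pKa = 5.08 − 4.8125 = 0.2675. [A⁻]/[HA] = 10^(0.2675) = 1.85

[A⁻]/[HA] = 1.85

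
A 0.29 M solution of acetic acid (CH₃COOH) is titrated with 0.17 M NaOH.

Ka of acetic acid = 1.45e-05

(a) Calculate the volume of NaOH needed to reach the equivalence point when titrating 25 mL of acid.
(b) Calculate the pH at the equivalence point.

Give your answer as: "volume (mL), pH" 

moles acid = 0.29 × 25/1000 = 0.00725 mol; V_base = moles/0.17 × 1000 = 42.6 mL. At equivalence only the conjugate base is present: [A⁻] = 0.00725/0.068 = 1.0717e-01 M. Kb = Kw/Ka = 6.90e-10; [OH⁻] = √(Kb × [A⁻]) = 8.5973e-06; pOH = 5.07; pH = 14 - pOH = 8.93.

V = 42.6 mL, pH = 8.93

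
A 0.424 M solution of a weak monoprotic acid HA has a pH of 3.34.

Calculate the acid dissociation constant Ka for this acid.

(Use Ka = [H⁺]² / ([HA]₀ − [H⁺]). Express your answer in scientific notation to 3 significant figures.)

[H⁺] = 10^(−pH) = 10^(−3.34) = 4.571e-04 M. For HA ⇌ H⁺ + A⁻, Ka = [H⁺][A⁻]/[HA] = [H⁺]² / ([HA]₀ − [H⁺]) = (4.571e-04)² / (0.424 − 4.571e-04) = 4.93e-07.

K_a = 4.93e-07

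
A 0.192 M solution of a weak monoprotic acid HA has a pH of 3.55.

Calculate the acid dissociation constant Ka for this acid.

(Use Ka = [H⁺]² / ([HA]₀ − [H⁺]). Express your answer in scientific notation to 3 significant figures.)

[H⁺] = 10^(−pH) = 10^(−3.55) = 2.818e-04 M. For HA ⇌ H⁺ + A⁻, Ka = [H⁺][A⁻]/[HA] = [H⁺]² / ([HA]₀ − [H⁺]) = (2.818e-04)² / (0.192 − 2.818e-04) = 4.14e-07.

K_a = 4.14e-07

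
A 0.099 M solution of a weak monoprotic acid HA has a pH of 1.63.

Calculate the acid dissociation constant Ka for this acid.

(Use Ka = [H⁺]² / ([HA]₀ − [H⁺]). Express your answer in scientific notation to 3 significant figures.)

[H⁺] = 10^(−pH) = 10^(−1.63) = 2.344e-02 M. For HA ⇌ H⁺ + A⁻, Ka = [H⁺][A⁻]/[HA] = [H⁺]² / ([HA]₀ − [H⁺]) = (2.344e-02)² / (0.099 − 2.344e-02) = 7.27e-03.

K_a = 7.27e-03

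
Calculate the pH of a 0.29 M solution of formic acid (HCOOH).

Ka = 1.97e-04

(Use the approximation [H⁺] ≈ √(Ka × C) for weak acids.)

[H⁺] = √(Ka × C) = √(1.97e-04 × 0.29) = 7.5584e-03. pH = -log(7.5584e-03)

pH = 2.12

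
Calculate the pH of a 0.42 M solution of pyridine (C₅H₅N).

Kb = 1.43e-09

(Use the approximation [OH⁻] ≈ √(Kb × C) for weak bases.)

[OH⁻] = √(Kb × C) = √(1.43e-09 × 0.42) = 2.4507e-05. pOH = 4.61, pH = 14 - pOH

pH = 9.39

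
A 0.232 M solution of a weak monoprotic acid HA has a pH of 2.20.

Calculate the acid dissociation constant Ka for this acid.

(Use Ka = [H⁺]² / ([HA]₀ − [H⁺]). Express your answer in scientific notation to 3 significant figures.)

[H⁺] = 10^(−pH) = 10^(−2.20) = 6.310e-03 M. For HA ⇌ H⁺ + A⁻, Ka = [H⁺][A⁻]/[HA] = [H⁺]² / ([HA]₀ − [H⁺]) = (6.310e-03)² / (0.232 − 6.310e-03) = 1.76e-04.

K_a = 1.76e-04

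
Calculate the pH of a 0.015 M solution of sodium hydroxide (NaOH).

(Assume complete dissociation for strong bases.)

[OH⁻] = 0.015 M for strong base. pOH = -log[OH⁻] = 1.82, pH = 14 - pOH

pH = 12.18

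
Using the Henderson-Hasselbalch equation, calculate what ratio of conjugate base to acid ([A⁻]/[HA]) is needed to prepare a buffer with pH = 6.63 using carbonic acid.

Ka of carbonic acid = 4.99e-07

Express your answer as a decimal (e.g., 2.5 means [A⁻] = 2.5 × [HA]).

pKa = -log(4.99e-07) = 6.3019. pH = pKa + log([A⁻]/[HA]), so log([A⁻]/[HA]) = pH − pKa = 6.63 − 6.3019 = 0.3281. [A⁻]/[HA] = 10^(0.3281) = 2.13

[A⁻]/[HA] = 2.13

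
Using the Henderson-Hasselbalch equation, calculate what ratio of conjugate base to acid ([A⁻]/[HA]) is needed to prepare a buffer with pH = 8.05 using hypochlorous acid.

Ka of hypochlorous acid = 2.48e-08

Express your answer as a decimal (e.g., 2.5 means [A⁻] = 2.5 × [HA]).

pKa = -log(2.48e-08) = 7.6055. pH = pKa + log([A⁻]/[HA]), so log([A⁻]/[HA]) = pH − pKa = 8.05 − 7.6055 = 0.4445. [A⁻]/[HA] = 10^(0.4445) = 2.78

[A⁻]/[HA] = 2.78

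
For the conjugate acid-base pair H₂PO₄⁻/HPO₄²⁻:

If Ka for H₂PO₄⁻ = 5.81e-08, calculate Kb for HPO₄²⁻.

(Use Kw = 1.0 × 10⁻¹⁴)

For a conjugate pair Ka × Kb = Kw, so Kb = Kw/Ka = 1.0 × 10⁻¹⁴ / 5.81e-08 = 1.72e-07.

K_b = 1.72e-07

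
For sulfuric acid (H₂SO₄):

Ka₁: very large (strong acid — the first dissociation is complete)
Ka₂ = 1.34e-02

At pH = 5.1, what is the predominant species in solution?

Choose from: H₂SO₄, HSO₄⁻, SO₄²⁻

The first dissociation is complete, so H₂SO₄ itself is never the predominant species in water; pKa₂ = -log(1.34e-02) = 1.87. For a polyprotic acid the predominant species crosses at each pKa: below pKa_n the protonated form dominates, above it the deprotonated form does. At pH = 5.1, the predominant species is SO₄²⁻.

SO₄²⁻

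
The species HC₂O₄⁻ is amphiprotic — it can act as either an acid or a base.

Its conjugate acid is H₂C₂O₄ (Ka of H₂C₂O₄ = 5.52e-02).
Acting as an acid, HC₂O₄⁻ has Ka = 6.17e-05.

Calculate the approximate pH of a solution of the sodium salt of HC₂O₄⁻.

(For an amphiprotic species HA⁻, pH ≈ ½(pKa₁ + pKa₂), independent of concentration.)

pKa₁ = -log(5.52e-02) = 1.26; pKa₂ = -log(6.17e-05) = 4.21. For an amphiprotic species, pH ≈ ½(pKa₁ + pKa₂) = ½(1.26 + 4.21) = 2.73.

pH = 2.73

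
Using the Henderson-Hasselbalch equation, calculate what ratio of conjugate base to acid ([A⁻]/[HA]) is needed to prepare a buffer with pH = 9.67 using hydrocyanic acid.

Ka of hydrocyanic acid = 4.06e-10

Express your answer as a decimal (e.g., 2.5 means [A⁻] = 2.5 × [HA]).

pKa = -log(4.06e-10) = 9.3915. pH = pKa + log([A⁻]/[HA]), so log([A⁻]/[HA]) = pH − pKa = 9.67 − 9.3915 = 0.2785. [A⁻]/[HA] = 10^(0.2785) = 1.90

[A⁻]/[HA] = 1.90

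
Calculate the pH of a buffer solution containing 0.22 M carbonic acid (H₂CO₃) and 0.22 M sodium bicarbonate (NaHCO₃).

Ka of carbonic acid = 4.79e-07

pKa = -log(4.79e-07) = 6.32. pH = pKa + log([A⁻]/[HA]) = 6.32 + log(0.22/0.22)

pH = 6.32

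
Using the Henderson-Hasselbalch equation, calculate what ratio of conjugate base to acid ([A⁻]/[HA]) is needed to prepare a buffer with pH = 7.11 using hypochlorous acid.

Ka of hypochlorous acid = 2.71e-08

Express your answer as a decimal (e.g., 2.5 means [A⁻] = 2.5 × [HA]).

pKa = -log(2.71e-08) = 7.5670. pH = pKa + log([A⁻]/[HA]), so log([A⁻]/[HA]) = pH − pKa = 7.11 − 7.5670 = -0.4570. [A⁻]/[HA] = 10^(-0.4570) = 0.349

[A⁻]/[HA] = 0.349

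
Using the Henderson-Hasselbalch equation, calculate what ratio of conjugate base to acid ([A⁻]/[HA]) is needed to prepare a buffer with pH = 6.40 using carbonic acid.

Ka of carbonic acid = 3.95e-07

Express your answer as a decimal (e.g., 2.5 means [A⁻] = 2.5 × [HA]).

pKa = -log(3.95e-07) = 6.4034. pH = pKa + log([A⁻]/[HA]), so log([A⁻]/[HA]) = pH − pKa = 6.40 − 6.4034 = -0.0034. [A⁻]/[HA] = 10^(-0.0034) = 0.992

[A⁻]/[HA] = 0.992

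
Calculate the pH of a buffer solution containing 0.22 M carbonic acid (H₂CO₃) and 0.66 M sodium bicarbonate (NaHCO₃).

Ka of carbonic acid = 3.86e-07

pKa = -log(3.86e-07) = 6.41. pH = pKa + log([A⁻]/[HA]) = 6.41 + log(0.66/0.22)

pH = 6.89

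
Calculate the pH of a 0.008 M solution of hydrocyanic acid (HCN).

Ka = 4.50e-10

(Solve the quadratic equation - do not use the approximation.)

x² + Ka×x - Ka×C = 0. Using quadratic formula: [H⁺] = 1.8971e-06

pH = 5.72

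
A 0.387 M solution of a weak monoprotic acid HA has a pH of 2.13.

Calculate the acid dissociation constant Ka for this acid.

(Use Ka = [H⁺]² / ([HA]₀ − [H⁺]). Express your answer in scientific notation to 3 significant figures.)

[H⁺] = 10^(−pH) = 10^(−2.13) = 7.413e-03 M. For HA ⇌ H⁺ + A⁻, Ka = [H⁺][A⁻]/[HA] = [H⁺]² / ([HA]₀ − [H⁺]) = (7.413e-03)² / (0.387 − 7.413e-03) = 1.45e-04.

K_a = 1.45e-04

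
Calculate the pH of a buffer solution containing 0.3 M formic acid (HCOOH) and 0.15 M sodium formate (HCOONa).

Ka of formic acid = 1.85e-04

pKa = -log(1.85e-04) = 3.73. pH = pKa + log([A⁻]/[HA]) = 3.73 + log(0.15/0.3)

pH = 3.43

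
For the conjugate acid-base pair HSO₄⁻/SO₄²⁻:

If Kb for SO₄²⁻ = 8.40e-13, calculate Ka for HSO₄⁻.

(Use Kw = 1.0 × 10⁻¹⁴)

For a conjugate pair Ka × Kb = Kw, so Ka = Kw/Kb = 1.0 × 10⁻¹⁴ / 8.40e-13 = 1.19e-02.

K_a = 1.19e-02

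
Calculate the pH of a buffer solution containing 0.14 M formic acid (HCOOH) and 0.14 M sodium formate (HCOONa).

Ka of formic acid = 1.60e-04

pKa = -log(1.60e-04) = 3.80. pH = pKa + log([A⁻]/[HA]) = 3.80 + log(0.14/0.14)

pH = 3.80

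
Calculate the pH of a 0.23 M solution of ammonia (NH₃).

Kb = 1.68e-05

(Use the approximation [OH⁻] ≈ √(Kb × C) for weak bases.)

[OH⁻] = √(Kb × C) = √(1.68e-05 × 0.23) = 1.9657e-03. pOH = 2.71, pH = 14 - pOH

pH = 11.29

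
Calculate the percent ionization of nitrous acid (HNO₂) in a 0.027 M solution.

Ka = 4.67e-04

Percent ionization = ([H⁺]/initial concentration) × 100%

Using Ka equilibrium: x² + Ka×x - Ka×C = 0. Solving: [H⁺] = 3.3251e-03. Percent = (3.3251e-03/0.027) × 100

Percent ionization = 12.3%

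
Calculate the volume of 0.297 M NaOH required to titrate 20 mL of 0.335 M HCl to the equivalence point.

At equivalence: moles acid = moles base. moles HCl = 0.335 × 20/1000 = 0.0067 mol. V_base = moles / 0.297 × 1000 = 22.6 mL.

V_{base} = 22.6 mL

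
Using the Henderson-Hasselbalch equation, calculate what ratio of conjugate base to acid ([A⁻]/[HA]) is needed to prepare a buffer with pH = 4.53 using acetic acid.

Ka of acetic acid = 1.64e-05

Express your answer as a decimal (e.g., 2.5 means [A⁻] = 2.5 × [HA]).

pKa = -log(1.64e-05) = 4.7852. pH = pKa + log([A⁻]/[HA]), so log([A⁻]/[HA]) = pH − pKa = 4.53 − 4.7852 = -0.2552. [A⁻]/[HA] = 10^(-0.2552) = 0.556

[A⁻]/[HA] = 0.556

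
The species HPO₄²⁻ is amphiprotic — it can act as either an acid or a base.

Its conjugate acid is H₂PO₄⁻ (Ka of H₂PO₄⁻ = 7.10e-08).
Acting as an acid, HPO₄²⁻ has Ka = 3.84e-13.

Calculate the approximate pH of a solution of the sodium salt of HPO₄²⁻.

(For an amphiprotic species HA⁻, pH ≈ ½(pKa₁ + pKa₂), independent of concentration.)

pKa₁ = -log(7.10e-08) = 7.15; pKa₂ = -log(3.84e-13) = 12.42. For an amphiprotic species, pH ≈ ½(pKa₁ + pKa₂) = ½(7.15 + 12.42) = 9.78.

pH = 9.78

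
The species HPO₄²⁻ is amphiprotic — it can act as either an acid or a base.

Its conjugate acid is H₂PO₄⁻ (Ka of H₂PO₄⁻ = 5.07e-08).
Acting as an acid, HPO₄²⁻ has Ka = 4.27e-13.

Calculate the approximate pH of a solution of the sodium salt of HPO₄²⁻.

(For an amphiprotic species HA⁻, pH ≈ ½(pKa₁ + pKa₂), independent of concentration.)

pKa₁ = -log(5.07e-08) = 7.29; pKa₂ = -log(4.27e-13) = 12.37. For an amphiprotic species, pH ≈ ½(pKa₁ + pKa₂) = ½(7.29 + 12.37) = 9.83.

pH = 9.83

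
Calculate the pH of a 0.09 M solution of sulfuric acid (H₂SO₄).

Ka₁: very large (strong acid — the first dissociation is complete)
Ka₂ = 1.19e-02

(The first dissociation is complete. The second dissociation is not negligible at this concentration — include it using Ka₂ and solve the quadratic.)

First dissociation is complete: [H⁺]₀ = [HSO₄⁻]₀ = C = 0.09 M. Second dissociation HSO₄⁻ ⇌ H⁺ + SO₄²⁻: let x = [SO₄²⁻]. Ka₂ = (C + x)·x / (C − x) = 1.19e-02 → x² + (C + Ka₂)·x − Ka₂·C = 0 → x² + 0.10190·x − 1.071e-03 = 0. x = (−0.10190 + √(0.10190² + 4 × 1.071e-03)) / 2 = 9.6050e-03 M. [H⁺] = C + x = 0.09 + 9.6050e-03 = 9.9605e-02 M. pH = -log(9.9605e-02) = 1.00.

pH = 1.00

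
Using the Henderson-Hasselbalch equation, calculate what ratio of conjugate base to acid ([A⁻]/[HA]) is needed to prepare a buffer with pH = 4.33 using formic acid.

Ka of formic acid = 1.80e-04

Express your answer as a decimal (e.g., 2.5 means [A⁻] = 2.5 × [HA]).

pKa = -log(1.80e-04) = 3.7447. pH = pKa + log([A⁻]/[HA]), so log([A⁻]/[HA]) = pH − pKa = 4.33 − 3.7447 = 0.5853. [A⁻]/[HA] = 10^(0.5853) = 3.85

[A⁻]/[HA] = 3.85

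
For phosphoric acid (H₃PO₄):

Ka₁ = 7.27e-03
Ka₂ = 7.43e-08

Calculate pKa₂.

pKa₂ = -log(Ka₂) = -log(7.43e-08) = 7.13.

pK_{a2} = 7.13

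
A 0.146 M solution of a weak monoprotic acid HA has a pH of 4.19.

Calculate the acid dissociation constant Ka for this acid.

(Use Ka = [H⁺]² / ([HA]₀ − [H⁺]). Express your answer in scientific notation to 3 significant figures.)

[H⁺] = 10^(−pH) = 10^(−4.19) = 6.457e-05 M. For HA ⇌ H⁺ + A⁻, Ka = [H⁺][A⁻]/[HA] = [H⁺]² / ([HA]₀ − [H⁺]) = (6.457e-05)² / (0.146 − 6.457e-05) = 2.86e-08.

K_a = 2.86e-08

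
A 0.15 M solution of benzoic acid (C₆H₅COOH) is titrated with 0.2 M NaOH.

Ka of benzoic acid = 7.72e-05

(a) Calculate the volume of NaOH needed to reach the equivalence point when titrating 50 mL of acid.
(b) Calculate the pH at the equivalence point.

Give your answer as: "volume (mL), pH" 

moles acid = 0.15 × 50/1000 = 0.0075 mol; V_base = moles/0.2 × 1000 = 37.5 mL. At equivalence only the conjugate base is present: [A⁻] = 0.0075/0.087 = 8.5714e-02 M. Kb = Kw/Ka = 1.30e-10; [OH⁻] = √(Kb × [A⁻]) = 3.3321e-06; pOH = 5.48; pH = 14 - pOH = 8.52.

V = 37.5 mL, pH = 8.52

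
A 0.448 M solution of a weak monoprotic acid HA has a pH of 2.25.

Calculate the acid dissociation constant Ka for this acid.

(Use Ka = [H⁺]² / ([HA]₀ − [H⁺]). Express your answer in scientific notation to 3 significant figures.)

[H⁺] = 10^(−pH) = 10^(−2.25) = 5.623e-03 M. For HA ⇌ H⁺ + A⁻, Ka = [H⁺][A⁻]/[HA] = [H⁺]² / ([HA]₀ − [H⁺]) = (5.623e-03)² / (0.448 − 5.623e-03) = 7.15e-05.

K_a = 7.15e-05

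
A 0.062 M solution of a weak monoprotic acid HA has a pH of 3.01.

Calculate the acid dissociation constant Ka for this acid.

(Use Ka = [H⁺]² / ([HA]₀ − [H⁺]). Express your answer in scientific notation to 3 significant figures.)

[H⁺] = 10^(−pH) = 10^(−3.01) = 9.772e-04 M. For HA ⇌ H⁺ + A⁻, Ka = [H⁺][A⁻]/[HA] = [H⁺]² / ([HA]₀ − [H⁺]) = (9.772e-04)² / (0.062 − 9.772e-04) = 1.56e-05.

K_a = 1.56e-05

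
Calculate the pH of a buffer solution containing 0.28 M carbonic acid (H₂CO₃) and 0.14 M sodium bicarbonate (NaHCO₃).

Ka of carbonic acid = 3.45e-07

pKa = -log(3.45e-07) = 6.46. pH = pKa + log([A⁻]/[HA]) = 6.46 + log(0.14/0.28)

pH = 6.16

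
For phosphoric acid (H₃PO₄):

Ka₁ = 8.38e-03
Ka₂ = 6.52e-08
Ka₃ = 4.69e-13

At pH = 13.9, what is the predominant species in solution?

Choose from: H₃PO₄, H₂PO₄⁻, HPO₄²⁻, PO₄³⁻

pKa₁ = 2.08, pKa₂ = 7.19, pKa₃ = 12.33. For a polyprotic acid the predominant species crosses at each pKa: below pKa_n the protonated form dominates, above it the deprotonated form does. At pH = 13.9, the predominant species is PO₄³⁻.

PO₄³⁻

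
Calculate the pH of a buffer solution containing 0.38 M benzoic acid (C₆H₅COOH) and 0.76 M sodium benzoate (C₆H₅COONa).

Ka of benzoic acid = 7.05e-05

pKa = -log(7.05e-05) = 4.15. pH = pKa + log([A⁻]/[HA]) = 4.15 + log(0.76/0.38)

pH = 4.45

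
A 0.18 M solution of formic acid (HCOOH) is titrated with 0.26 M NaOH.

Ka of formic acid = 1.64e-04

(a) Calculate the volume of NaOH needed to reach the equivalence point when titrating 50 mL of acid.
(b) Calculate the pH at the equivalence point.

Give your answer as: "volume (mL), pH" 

moles acid = 0.18 × 50/1000 = 0.009 mol; V_base = moles/0.26 × 1000 = 34.6 mL. At equivalence only the conjugate base is present: [A⁻] = 0.009/0.085 = 1.0636e-01 M. Kb = Kw/Ka = 6.10e-11; [OH⁻] = √(Kb × [A⁻]) = 2.5467e-06; pOH = 5.59; pH = 14 - pOH = 8.41.

V = 34.6 mL, pH = 8.41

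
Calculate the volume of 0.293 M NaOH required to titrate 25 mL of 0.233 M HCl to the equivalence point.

At equivalence: moles acid = moles base. moles HCl = 0.233 × 25/1000 = 0.005825 mol. V_base = moles / 0.293 × 1000 = 19.9 mL.

V_{base} = 19.9 mL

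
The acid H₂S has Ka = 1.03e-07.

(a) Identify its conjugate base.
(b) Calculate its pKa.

(a) The conjugate base is formed by removing one H⁺ from H₂S, giving HS⁻. (b) pKa = -log(Ka) = -log(1.03e-07) = 6.99.

Conjugate base: HS⁻; pK_a = 6.99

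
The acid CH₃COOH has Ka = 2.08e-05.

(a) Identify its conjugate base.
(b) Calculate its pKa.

(a) The conjugate base is formed by removing one H⁺ from CH₃COOH, giving CH₃COO⁻. (b) pKa = -log(Ka) = -log(2.08e-05) = 4.68.

Conjugate base: CH₃COO⁻; pK_a = 4.68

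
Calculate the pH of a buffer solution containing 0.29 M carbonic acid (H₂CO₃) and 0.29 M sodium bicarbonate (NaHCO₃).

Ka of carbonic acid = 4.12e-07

pKa = -log(4.12e-07) = 6.39. pH = pKa + log([A⁻]/[HA]) = 6.39 + log(0.29/0.29)

pH = 6.39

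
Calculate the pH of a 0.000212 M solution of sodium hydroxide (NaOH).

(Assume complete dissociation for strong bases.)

[OH⁻] = 0.000212 M for strong base. pOH = -log[OH⁻] = 3.67, pH = 14 - pOH

pH = 10.33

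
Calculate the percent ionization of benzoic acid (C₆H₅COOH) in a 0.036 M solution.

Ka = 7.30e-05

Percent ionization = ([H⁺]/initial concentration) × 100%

Using Ka equilibrium: x² + Ka×x - Ka×C = 0. Solving: [H⁺] = 1.5850e-03. Percent = (1.5850e-03/0.036) × 100

Percent ionization = 4.4%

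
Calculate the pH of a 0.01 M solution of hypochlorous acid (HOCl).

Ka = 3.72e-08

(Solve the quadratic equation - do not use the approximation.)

x² + Ka×x - Ka×C = 0. Using quadratic formula: [H⁺] = 1.9269e-05

pH = 4.72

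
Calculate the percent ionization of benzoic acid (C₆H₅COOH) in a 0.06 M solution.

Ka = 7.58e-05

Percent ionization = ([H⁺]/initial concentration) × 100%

Using Ka equilibrium: x² + Ka×x - Ka×C = 0. Solving: [H⁺] = 2.0950e-03. Percent = (2.0950e-03/0.06) × 100

Percent ionization = 3.49%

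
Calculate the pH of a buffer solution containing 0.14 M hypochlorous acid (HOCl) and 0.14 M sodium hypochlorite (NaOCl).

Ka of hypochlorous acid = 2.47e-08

pKa = -log(2.47e-08) = 7.61. pH = pKa + log([A⁻]/[HA]) = 7.61 + log(0.14/0.14)

pH = 7.61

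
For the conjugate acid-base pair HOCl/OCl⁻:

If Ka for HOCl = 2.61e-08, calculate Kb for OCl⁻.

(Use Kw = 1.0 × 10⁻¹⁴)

For a conjugate pair Ka × Kb = Kw, so Kb = Kw/Ka = 1.0 × 10⁻¹⁴ / 2.61e-08 = 3.83e-07.

K_b = 3.83e-07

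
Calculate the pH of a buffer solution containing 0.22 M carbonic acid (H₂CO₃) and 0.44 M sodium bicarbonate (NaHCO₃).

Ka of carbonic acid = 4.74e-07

pKa = -log(4.74e-07) = 6.32. pH = pKa + log([A⁻]/[HA]) = 6.32 + log(0.44/0.22)

pH = 6.63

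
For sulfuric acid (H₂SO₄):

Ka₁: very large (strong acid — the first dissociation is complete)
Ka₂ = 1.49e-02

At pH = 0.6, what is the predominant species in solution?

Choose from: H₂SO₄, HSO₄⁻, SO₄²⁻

The first dissociation is complete, so H₂SO₄ itself is never the predominant species in water; pKa₂ = -log(1.49e-02) = 1.83. For a polyprotic acid the predominant species crosses at each pKa: below pKa_n the protonated form dominates, above it the deprotonated form does. At pH = 0.6, the predominant species is HSO₄⁻.

HSO₄⁻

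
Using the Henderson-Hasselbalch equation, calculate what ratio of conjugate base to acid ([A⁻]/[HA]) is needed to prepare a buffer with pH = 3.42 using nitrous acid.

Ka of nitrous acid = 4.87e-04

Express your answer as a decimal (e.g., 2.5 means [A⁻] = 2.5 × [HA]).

pKa = -log(4.87e-04) = 3.3125. pH = pKa + log([A⁻]/[HA]), so log([A⁻]/[HA]) = pH − pKa = 3.42 − 3.3125 = 0.1075. [A⁻]/[HA] = 10^(0.1075) = 1.28

[A⁻]/[HA] = 1.28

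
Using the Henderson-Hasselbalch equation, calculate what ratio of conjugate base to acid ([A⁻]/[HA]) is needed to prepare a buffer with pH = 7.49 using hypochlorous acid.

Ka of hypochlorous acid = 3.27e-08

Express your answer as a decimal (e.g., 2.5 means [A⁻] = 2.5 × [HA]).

pKa = -log(3.27e-08) = 7.4855. pH = pKa + log([A⁻]/[HA]), so log([A⁻]/[HA]) = pH − pKa = 7.49 − 7.4855 = 0.0045. [A⁻]/[HA] = 10^(0.0045) = 1.01

[A⁻]/[HA] = 1.01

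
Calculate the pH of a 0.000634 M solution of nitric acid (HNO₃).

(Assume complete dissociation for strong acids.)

[H⁺] = 0.000634 M for strong acid. pH = -log[H⁺] = -log(0.000634)

pH = 3.20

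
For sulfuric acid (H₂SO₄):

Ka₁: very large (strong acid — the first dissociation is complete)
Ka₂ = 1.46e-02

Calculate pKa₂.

pKa₂ = -log(Ka₂) = -log(1.46e-02) = 1.84.

pK_{a2} = 1.84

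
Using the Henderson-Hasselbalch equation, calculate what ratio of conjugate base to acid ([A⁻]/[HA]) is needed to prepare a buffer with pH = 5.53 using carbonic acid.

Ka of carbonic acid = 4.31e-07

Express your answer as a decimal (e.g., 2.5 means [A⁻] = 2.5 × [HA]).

pKa = -log(4.31e-07) = 6.3655. pH = pKa + log([A⁻]/[HA]), so log([A⁻]/[HA]) = pH − pKa = 5.53 − 6.3655 = -0.8355. [A⁻]/[HA] = 10^(-0.8355) = 0.146

[A⁻]/[HA] = 0.146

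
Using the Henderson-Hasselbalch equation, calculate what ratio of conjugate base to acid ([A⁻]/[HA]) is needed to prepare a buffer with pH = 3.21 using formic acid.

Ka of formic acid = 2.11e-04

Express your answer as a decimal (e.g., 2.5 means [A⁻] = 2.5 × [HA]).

pKa = -log(2.11e-04) = 3.6757. pH = pKa + log([A⁻]/[HA]), so log([A⁻]/[HA]) = pH − pKa = 3.21 − 3.6757 = -0.4657. [A⁻]/[HA] = 10^(-0.4657) = 0.342

[A⁻]/[HA] = 0.342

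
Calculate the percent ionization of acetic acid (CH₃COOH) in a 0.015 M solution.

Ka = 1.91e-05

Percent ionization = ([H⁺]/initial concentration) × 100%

Using Ka equilibrium: x² + Ka×x - Ka×C = 0. Solving: [H⁺] = 5.2579e-04. Percent = (5.2579e-04/0.015) × 100

Percent ionization = 3.51%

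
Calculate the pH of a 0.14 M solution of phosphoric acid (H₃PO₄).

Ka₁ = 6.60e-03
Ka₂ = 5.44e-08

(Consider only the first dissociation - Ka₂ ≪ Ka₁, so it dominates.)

First dissociation dominates. From Ka₁ = [H⁺][HA⁻]/[H₂A], x² + Ka₁·x − Ka₁·C = 0 with C = 0.14 M and Ka₁ = 6.60e-03. Solving: [H⁺] = (−Ka₁ + √(Ka₁² + 4·Ka₁·C)) / 2 = 2.7276e-02 M. pH = -log(2.7276e-02) = 1.56.

pH = 1.56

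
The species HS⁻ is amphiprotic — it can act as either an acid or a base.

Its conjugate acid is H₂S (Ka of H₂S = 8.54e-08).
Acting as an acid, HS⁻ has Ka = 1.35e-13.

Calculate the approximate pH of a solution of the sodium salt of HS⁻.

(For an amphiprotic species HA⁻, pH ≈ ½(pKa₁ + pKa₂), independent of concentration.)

pKa₁ = -log(8.54e-08) = 7.07; pKa₂ = -log(1.35e-13) = 12.87. For an amphiprotic species, pH ≈ ½(pKa₁ + pKa₂) = ½(7.07 + 12.87) = 9.97.

pH = 9.97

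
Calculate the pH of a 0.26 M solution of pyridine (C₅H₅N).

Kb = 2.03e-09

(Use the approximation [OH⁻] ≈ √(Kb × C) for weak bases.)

[OH⁻] = √(Kb × C) = √(2.03e-09 × 0.26) = 2.2974e-05. pOH = 4.64, pH = 14 - pOH

pH = 9.36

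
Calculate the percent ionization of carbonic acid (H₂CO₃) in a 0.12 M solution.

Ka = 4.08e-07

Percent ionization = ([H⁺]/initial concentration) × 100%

Using Ka equilibrium: x² + Ka×x - Ka×C = 0. Solving: [H⁺] = 2.2107e-04. Percent = (2.2107e-04/0.12) × 100

Percent ionization = 0.184%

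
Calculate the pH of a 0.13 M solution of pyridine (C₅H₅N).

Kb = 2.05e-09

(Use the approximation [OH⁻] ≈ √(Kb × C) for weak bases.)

[OH⁻] = √(Kb × C) = √(2.05e-09 × 0.13) = 1.6325e-05. pOH = 4.79, pH = 14 - pOH

pH = 9.21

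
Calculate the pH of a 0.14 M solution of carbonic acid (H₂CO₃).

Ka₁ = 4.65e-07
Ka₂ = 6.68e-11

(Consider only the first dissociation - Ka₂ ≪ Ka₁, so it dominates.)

First dissociation dominates. From Ka₁ = [H⁺][HA⁻]/[H₂A], x² + Ka₁·x − Ka₁·C = 0 with C = 0.14 M and Ka₁ = 4.65e-07. Solving: [H⁺] = (−Ka₁ + √(Ka₁² + 4·Ka₁·C)) / 2 = 2.5491e-04 M. pH = -log(2.5491e-04) = 3.59.

pH = 3.59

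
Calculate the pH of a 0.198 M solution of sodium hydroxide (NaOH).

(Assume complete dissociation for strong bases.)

[OH⁻] = 0.198 M for strong base. pOH = -log[OH⁻] = 0.70, pH = 14 - pOH

pH = 13.30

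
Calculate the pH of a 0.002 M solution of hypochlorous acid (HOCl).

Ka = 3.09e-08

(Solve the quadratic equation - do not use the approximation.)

x² + Ka×x - Ka×C = 0. Using quadratic formula: [H⁺] = 7.8459e-06

pH = 5.11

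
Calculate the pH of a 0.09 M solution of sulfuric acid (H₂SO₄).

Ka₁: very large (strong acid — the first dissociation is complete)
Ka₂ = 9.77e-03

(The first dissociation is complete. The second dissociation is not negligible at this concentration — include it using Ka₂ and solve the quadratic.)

First dissociation is complete: [H⁺]₀ = [HSO₄⁻]₀ = C = 0.09 M. Second dissociation HSO₄⁻ ⇌ H⁺ + SO₄²⁻: let x = [SO₄²⁻]. Ka₂ = (C + x)·x / (C − x) = 9.77e-03 → x² + (C + Ka₂)·x − Ka₂·C = 0 → x² + 0.09977·x − 8.793e-04 = 0. x = (−0.09977 + √(0.09977² + 4 × 8.793e-04)) / 2 = 8.1479e-03 M. [H⁺] = C + x = 0.09 + 8.1479e-03 = 9.8148e-02 M. pH = -log(9.8148e-02) = 1.01.

pH = 1.01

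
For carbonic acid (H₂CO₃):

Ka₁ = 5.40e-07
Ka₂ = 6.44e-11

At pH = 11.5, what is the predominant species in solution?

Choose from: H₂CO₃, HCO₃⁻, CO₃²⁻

pKa₁ = 6.27, pKa₂ = 10.19. For a polyprotic acid the predominant species crosses at each pKa: below pKa_n the protonated form dominates, above it the deprotonated form does. At pH = 11.5, the predominant species is CO₃²⁻.

CO₃²⁻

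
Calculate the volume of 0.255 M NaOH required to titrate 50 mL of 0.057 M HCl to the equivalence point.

At equivalence: moles acid = moles base. moles HCl = 0.057 × 50/1000 = 0.00285 mol. V_base = moles / 0.255 × 1000 = 11.2 mL.

V_{base} = 11.2 mL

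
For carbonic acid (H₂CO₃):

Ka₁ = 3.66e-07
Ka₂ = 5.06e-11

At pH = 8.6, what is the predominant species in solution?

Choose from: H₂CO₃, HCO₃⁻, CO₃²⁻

pKa₁ = 6.44, pKa₂ = 10.30. For a polyprotic acid the predominant species crosses at each pKa: below pKa_n the protonated form dominates, above it the deprotonated form does. At pH = 8.6, the predominant species is HCO₃⁻.

HCO₃⁻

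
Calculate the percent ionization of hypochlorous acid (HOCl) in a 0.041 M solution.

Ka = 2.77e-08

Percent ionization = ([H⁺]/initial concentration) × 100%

Using Ka equilibrium: x² + Ka×x - Ka×C = 0. Solving: [H⁺] = 3.3686e-05. Percent = (3.3686e-05/0.041) × 100

Percent ionization = 0.0822%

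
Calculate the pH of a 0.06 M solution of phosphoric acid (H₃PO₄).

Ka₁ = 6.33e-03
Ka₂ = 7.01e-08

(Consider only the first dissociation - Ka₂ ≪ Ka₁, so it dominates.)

First dissociation dominates. From Ka₁ = [H⁺][HA⁻]/[H₂A], x² + Ka₁·x − Ka₁·C = 0 with C = 0.06 M and Ka₁ = 6.33e-03. Solving: [H⁺] = (−Ka₁ + √(Ka₁² + 4·Ka₁·C)) / 2 = 1.6579e-02 M. pH = -log(1.6579e-02) = 1.78.

pH = 1.78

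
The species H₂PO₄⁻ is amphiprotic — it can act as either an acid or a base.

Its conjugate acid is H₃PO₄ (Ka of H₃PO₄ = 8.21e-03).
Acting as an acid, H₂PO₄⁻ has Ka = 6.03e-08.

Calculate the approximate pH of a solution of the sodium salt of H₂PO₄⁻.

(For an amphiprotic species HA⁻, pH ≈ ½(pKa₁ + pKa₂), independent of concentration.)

pKa₁ = -log(8.21e-03) = 2.09; pKa₂ = -log(6.03e-08) = 7.22. For an amphiprotic species, pH ≈ ½(pKa₁ + pKa₂) = ½(2.09 + 7.22) = 4.65.

pH = 4.65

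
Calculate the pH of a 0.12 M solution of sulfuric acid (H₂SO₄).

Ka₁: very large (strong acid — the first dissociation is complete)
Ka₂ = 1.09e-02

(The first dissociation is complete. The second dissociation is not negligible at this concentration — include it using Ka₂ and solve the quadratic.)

First dissociation is complete: [H⁺]₀ = [HSO₄⁻]₀ = C = 0.12 M. Second dissociation HSO₄⁻ ⇌ H⁺ + SO₄²⁻: let x = [SO₄²⁻]. Ka₂ = (C + x)·x / (C − x) = 1.09e-02 → x² + (C + Ka₂)·x − Ka₂·C = 0 → x² + 0.13090·x − 1.308e-03 = 0. x = (−0.13090 + √(0.13090² + 4 × 1.308e-03)) / 2 = 9.3277e-03 M. [H⁺] = C + x = 0.12 + 9.3277e-03 = 1.2933e-01 M. pH = -log(1.2933e-01) = 0.89.

pH = 0.89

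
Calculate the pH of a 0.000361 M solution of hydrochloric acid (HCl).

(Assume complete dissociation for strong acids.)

[H⁺] = 0.000361 M for strong acid. pH = -log[H⁺] = -log(0.000361)

pH = 3.44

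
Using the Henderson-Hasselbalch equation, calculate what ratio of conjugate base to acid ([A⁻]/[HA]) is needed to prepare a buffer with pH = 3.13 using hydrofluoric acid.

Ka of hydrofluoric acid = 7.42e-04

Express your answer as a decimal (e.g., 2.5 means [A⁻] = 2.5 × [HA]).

pKa = -log(7.42e-04) = 3.1296. pH = pKa + log([A⁻]/[HA]), so log([A⁻]/[HA]) = pH − pKa = 3.13 − 3.1296 = 0.0004. [A⁻]/[HA] = 10^(0.0004) = 1.00

[A⁻]/[HA] = 1.00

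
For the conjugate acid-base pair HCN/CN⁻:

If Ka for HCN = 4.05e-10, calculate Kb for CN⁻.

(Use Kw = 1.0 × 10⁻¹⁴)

For a conjugate pair Ka × Kb = Kw, so Kb = Kw/Ka = 1.0 × 10⁻¹⁴ / 4.05e-10 = 2.47e-05.

K_b = 2.47e-05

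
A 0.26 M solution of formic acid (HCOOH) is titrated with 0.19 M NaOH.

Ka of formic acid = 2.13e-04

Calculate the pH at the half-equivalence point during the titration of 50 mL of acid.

At half-equivalence [HA] = [A⁻], so Henderson-Hasselbalch gives pH = pKa = -log(2.13e-04) = 3.67.

pH = pKa = 3.67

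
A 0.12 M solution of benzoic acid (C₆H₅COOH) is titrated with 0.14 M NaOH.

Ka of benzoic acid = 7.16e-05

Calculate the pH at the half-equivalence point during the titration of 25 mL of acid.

At half-equivalence [HA] = [A⁻], so Henderson-Hasselbalch gives pH = pKa = -log(7.16e-05) = 4.15.

pH = pKa = 4.15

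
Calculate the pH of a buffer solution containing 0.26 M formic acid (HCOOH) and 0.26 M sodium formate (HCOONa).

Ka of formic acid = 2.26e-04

pKa = -log(2.26e-04) = 3.65. pH = pKa + log([A⁻]/[HA]) = 3.65 + log(0.26/0.26)

pH = 3.65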